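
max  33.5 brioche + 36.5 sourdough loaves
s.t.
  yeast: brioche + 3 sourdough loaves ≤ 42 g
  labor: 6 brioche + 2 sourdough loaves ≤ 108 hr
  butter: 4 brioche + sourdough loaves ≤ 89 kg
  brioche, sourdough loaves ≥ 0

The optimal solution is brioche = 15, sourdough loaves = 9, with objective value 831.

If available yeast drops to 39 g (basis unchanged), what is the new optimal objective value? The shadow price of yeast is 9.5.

Δb = -3, so new z* = 831 + (9.5)·(-3) = 831 − 28.5 = 802.5.

802.5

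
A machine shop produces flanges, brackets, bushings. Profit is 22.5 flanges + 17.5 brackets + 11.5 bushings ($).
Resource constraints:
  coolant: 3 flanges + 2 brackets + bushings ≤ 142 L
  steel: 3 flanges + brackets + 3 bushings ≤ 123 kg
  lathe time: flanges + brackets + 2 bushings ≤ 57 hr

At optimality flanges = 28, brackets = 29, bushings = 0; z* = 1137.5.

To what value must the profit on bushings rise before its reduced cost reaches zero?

20

Binding: coolant and lathe time. Non-binding: steel (10 unused).
Slack constraints have shadow price 0 (complementary slackness).
The binding rows give the dual system: 3·y_coolant + 1·y_lathe time = 22.5 and 2·y_coolant + 1·y_lathe time = 17.5.
This yields shadow prices y_coolant = 5, y_lathe time = 7.5.
bushings enters the basis when its profit ≥ yᵀa₃ = 5·1 + 7.5·2 = 20.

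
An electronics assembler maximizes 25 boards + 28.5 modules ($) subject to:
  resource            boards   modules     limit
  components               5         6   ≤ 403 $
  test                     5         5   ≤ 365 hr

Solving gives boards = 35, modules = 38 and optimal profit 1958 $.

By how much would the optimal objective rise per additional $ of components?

3.5

Both components and test are binding at x*.
The binding rows give the dual system: 5·y_components + 5·y_test = 25 and 6·y_components + 5·y_test = 28.5.
Solving: y_components = 3.5, y_test = 1.5.
Shadow price of components = 3.5.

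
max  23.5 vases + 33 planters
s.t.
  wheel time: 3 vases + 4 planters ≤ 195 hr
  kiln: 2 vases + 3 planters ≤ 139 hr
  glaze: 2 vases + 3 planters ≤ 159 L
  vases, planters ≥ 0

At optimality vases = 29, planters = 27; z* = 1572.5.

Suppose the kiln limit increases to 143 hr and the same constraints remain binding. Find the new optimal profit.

Check each constraint at x*: wheel time 195/195 (tight); kiln 139/139 (tight); glaze 139/159 (slack 20).
Slack constraints have shadow price 0 (complementary slackness).
The binding rows give the dual system: 3·y_wheel time + 2·y_kiln = 23.5 and 4·y_wheel time + 3·y_kiln = 33.
This yields shadow prices y_wheel time = 4.5, y_kiln = 5.
Δz = y_kiln·Δb = 5 × (4) = 20, so new z* = 1572.5 + 20 = 1592.5.

1592.5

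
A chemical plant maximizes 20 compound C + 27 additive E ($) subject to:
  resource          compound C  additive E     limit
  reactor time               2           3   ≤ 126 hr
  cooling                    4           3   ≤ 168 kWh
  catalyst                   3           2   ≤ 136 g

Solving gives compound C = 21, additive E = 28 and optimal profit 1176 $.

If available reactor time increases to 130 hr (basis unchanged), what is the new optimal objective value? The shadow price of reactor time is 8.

Δb = 4, so new z* = 1176 + (8)·(4) = 1176 + 32 = 1208.

1208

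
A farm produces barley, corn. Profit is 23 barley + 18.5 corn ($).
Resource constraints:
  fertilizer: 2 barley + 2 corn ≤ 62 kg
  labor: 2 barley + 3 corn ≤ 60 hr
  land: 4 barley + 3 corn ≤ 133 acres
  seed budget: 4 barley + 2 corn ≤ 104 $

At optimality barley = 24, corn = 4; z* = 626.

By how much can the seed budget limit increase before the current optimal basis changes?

Binding constraints: labor, seed budget. The basis is B = [[2,3],[4,2]] with det -8.
Per unit increase in seed budget, x* moves by d = (0.375, -0.25).
The basis stays optimal until corn reaches 0; allowable increase = 16 $.

16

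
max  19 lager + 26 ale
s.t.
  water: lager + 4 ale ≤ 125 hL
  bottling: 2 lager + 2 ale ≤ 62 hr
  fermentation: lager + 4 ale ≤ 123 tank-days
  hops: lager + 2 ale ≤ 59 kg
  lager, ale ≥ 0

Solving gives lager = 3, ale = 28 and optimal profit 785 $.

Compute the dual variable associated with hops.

7

At the optimum: water uses 115 of 125 (slack = 10); bottling uses 62 of 62 (binding); fermentation uses 115 of 123 (slack = 8); hops uses 59 of 59 (binding).
Since water, fermentation are not tight, their duals are 0.
From A_Bᵀ y = c: 2·y_bottling + 1·y_hops = 19; 2·y_bottling + 2·y_hops = 26.
→ y_bottling = 6 and y_hops = 7.
Shadow price of hops = 7.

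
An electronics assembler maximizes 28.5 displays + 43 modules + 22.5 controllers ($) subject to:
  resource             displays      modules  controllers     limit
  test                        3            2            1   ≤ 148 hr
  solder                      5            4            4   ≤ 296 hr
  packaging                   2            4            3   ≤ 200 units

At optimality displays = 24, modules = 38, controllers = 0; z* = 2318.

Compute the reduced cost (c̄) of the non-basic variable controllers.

-8

At the optimum: test uses 148 of 148 (binding); solder uses 272 of 296 (slack = 24); packaging uses 200 of 200 (binding).
By complementary slackness, y = 0 for the non-binding constraint.
The binding rows give the dual system: 3·y_test + 2·y_packaging = 28.5 and 2·y_test + 4·y_packaging = 43.
This yields shadow prices y_test = 3.5, y_packaging = 9.
Reduced cost of controllers: c₃ − yᵀa₃ = 22.5 − (3.5·1 + 9·3) = 22.5 − 30.5 = -8.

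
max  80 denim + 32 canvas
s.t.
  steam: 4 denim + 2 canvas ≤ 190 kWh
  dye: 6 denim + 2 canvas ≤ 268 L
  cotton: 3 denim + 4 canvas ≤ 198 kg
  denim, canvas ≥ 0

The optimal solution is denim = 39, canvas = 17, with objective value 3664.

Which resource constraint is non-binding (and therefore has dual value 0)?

cotton

steam: 190/190 (binding)
dye: 268/268 (binding)
cotton: 185/198 (slack 13)
By complementary slackness, a constraint with positive slack has shadow price 0 → cotton.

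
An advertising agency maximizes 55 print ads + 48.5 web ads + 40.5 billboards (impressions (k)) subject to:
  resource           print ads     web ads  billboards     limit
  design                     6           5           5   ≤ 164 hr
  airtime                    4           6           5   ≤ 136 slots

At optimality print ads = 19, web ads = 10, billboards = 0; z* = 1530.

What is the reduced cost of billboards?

-7

Check each constraint at x*: design 164/164 (tight); airtime 136/136 (tight).
The binding rows give the dual system: 6·y_design + 4·y_airtime = 55 and 5·y_design + 6·y_airtime = 48.5.
This yields shadow prices y_design = 8.5, y_airtime = 1.
Reduced cost of billboards: c₃ − yᵀa₃ = 40.5 − (8.5·5 + 1·5) = 40.5 − 47.5 = -7.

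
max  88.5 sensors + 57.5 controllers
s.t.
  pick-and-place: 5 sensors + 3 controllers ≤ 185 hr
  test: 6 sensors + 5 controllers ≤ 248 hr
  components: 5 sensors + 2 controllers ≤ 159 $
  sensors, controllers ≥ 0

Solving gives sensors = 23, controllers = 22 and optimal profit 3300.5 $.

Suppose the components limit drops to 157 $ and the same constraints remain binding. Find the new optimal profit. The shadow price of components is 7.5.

Δb = -2, so new z* = 3300.5 + (7.5)·(-2) = 3300.5 − 15 = 3285.5.

3285.5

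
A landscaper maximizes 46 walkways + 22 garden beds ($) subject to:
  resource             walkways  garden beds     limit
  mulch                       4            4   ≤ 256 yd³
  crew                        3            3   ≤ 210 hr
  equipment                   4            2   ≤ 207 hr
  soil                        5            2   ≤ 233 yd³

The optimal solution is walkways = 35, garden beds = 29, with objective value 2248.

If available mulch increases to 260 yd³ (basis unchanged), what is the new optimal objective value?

At the optimum: mulch uses 256 of 256 (binding); crew uses 192 of 210 (slack = 18); equipment uses 198 of 207 (slack = 9); soil uses 233 of 233 (binding).
By complementary slackness, y = 0 for the non-binding constraints.
From A_Bᵀ y = c: 4·y_mulch + 5·y_soil = 46; 4·y_mulch + 2·y_soil = 22.
→ y_mulch = 1.5 and y_soil = 8.
Δz = y_mulch·Δb = 1.5 × (4) = 6, so new z* = 2248 + 6 = 2254.

2254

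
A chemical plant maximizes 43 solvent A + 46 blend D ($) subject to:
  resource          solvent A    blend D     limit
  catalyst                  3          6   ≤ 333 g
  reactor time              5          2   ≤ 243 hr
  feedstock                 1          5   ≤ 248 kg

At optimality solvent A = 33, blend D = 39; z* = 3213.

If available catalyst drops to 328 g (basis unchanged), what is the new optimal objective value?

Binding: catalyst and reactor time. Non-binding: feedstock (20 unused).
Since feedstock is not tight, its dual is 0.
From A_Bᵀ y = c: 3·y_catalyst + 5·y_reactor time = 43; 6·y_catalyst + 2·y_reactor time = 46.
→ y_catalyst = 6 and y_reactor time = 5.
Δz = y_catalyst·Δb = 6 × (-5) = -30, so new z* = 3213 − 30 = 3183.

3183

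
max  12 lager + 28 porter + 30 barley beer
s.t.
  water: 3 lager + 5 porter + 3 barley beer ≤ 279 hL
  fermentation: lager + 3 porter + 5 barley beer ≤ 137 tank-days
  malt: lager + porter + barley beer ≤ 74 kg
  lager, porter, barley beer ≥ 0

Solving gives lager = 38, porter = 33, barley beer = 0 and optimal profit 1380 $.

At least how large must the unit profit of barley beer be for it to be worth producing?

Binding: water and fermentation. Non-binding: malt (3 unused).
Since malt is not tight, its dual is 0.
The binding rows give the dual system: 3·y_water + 1·y_fermentation = 12 and 5·y_water + 3·y_fermentation = 28.
→ y_water = 2 and y_fermentation = 6.
barley beer enters the basis when its profit ≥ yᵀa₃ = 2·3 + 6·5 = 36.

36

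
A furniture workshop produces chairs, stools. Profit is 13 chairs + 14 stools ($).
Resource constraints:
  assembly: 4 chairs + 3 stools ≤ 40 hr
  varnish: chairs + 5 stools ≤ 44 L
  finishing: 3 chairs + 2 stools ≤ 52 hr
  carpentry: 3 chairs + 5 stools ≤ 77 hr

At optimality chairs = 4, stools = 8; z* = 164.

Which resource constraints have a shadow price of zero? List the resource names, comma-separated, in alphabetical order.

carpentry, finishing

assembly: 40/40 (binding)
varnish: 44/44 (binding)
finishing: 28/52 (slack 24)
carpentry: 52/77 (slack 25)
By complementary slackness, a constraint with positive slack has shadow price 0 → carpentry, finishing.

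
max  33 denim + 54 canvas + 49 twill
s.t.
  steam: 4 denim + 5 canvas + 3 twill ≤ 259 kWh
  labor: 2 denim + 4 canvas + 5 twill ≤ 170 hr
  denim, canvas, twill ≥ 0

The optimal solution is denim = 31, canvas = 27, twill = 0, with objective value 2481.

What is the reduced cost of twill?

-5.5

Check each constraint at x*: steam 259/259 (tight); labor 170/170 (tight).
Dual feasibility on the basic columns requires 4·y_steam + 2·y_labor = 33, 5·y_steam + 4·y_labor = 54.
→ y_steam = 4 and y_labor = 8.5.
Reduced cost of twill: c₃ − yᵀa₃ = 49 − (4·3 + 8.5·5) = 49 − 54.5 = -5.5.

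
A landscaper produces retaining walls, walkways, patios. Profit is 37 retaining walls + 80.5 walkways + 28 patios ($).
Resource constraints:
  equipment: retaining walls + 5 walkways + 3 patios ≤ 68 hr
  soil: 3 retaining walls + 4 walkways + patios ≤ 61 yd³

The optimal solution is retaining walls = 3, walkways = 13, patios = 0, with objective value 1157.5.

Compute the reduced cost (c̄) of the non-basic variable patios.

Both equipment and soil are binding at x*.
The binding rows give the dual system: 1·y_equipment + 3·y_soil = 37 and 5·y_equipment + 4·y_soil = 80.5.
Solving: y_equipment = 8.5, y_soil = 9.5.
Reduced cost of patios: c₃ − yᵀa₃ = 28 − (8.5·3 + 9.5·1) = 28 − 35 = -7.

-7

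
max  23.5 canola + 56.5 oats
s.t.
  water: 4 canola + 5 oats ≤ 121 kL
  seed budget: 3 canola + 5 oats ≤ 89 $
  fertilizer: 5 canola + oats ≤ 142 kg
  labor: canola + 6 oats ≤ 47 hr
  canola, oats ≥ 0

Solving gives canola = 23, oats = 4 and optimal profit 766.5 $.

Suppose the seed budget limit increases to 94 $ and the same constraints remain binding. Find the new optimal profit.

799

Check each constraint at x*: water 112/121 (slack 9); seed budget 89/89 (tight); fertilizer 119/142 (slack 23); labor 47/47 (tight).
By complementary slackness, y = 0 for the non-binding constraints.
Dual feasibility on the basic columns requires 3·y_seed budget + 1·y_labor = 23.5, 5·y_seed budget + 6·y_labor = 56.5.
This yields shadow prices y_seed budget = 6.5, y_labor = 4.
Δz = y_seed budget·Δb = 6.5 × (5) = 32.5, so new z* = 766.5 + 32.5 = 799.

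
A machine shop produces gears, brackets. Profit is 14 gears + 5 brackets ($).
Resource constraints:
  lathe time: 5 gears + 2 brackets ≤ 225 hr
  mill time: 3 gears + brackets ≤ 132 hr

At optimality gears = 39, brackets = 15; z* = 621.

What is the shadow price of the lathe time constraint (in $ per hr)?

1

Check each constraint at x*: lathe time 225/225 (tight); mill time 132/132 (tight).
Dual feasibility on the basic columns requires 5·y_lathe time + 3·y_mill time = 14, 2·y_lathe time + 1·y_mill time = 5.
This yields shadow prices y_lathe time = 1, y_mill time = 3.
Shadow price of lathe time = 1.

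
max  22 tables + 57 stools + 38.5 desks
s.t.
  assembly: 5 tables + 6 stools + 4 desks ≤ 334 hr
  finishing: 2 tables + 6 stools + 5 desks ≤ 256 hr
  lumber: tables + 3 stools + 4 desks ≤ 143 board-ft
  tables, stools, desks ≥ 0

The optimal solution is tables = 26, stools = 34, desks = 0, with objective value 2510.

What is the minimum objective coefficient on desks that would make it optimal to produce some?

Binding: assembly and finishing. Non-binding: lumber (15 unused).
Since lumber is not tight, its dual is 0.
The binding rows give the dual system: 5·y_assembly + 2·y_finishing = 22 and 6·y_assembly + 6·y_finishing = 57.
→ y_assembly = 1 and y_finishing = 8.5.
desks enters the basis when its profit ≥ yᵀa₃ = 1·4 + 8.5·5 = 46.5.

46.5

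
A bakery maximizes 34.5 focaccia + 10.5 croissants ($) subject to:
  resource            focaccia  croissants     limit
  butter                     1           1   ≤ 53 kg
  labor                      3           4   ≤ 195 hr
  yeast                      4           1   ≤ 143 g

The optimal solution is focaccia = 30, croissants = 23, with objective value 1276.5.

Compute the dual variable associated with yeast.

8

Binding: butter and yeast. Non-binding: labor (13 unused).
By complementary slackness, y = 0 for the non-binding constraint.
From A_Bᵀ y = c: 1·y_butter + 4·y_yeast = 34.5; 1·y_butter + 1·y_yeast = 10.5.
This yields shadow prices y_butter = 2.5, y_yeast = 8.
Shadow price of yeast = 8.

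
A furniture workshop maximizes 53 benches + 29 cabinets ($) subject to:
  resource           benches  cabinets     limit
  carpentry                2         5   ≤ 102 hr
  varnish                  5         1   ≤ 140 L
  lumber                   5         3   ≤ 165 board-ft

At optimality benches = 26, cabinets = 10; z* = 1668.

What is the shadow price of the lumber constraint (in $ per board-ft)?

0

Check each constraint at x*: carpentry 102/102 (tight); varnish 140/140 (tight); lumber 160/165 (slack 5).
Slack constraints have shadow price 0 (complementary slackness).
From A_Bᵀ y = c: 2·y_carpentry + 5·y_varnish = 53; 5·y_carpentry + 1·y_varnish = 29.
Solving: y_carpentry = 4, y_varnish = 9.
Shadow price of lumber = 0.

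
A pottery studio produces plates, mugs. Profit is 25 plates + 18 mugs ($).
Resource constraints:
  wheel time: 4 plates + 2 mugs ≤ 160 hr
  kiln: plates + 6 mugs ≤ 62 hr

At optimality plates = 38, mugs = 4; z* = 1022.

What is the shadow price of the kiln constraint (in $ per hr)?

1

At the optimum: wheel time uses 160 of 160 (binding); kiln uses 62 of 62 (binding).
From A_Bᵀ y = c: 4·y_wheel time + 1·y_kiln = 25; 2·y_wheel time + 6·y_kiln = 18.
→ y_wheel time = 6 and y_kiln = 1.
Shadow price of kiln = 1.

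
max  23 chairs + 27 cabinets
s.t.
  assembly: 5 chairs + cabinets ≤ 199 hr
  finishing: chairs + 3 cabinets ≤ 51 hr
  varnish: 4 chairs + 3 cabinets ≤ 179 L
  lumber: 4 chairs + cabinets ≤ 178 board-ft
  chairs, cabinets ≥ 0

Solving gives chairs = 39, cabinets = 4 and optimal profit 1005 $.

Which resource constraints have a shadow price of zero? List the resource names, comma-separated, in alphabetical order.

assembly: 199/199 (binding)
finishing: 51/51 (binding)
varnish: 168/179 (slack 11)
lumber: 160/178 (slack 18)
By complementary slackness, a constraint with positive slack has shadow price 0 → lumber, varnish.

lumber, varnish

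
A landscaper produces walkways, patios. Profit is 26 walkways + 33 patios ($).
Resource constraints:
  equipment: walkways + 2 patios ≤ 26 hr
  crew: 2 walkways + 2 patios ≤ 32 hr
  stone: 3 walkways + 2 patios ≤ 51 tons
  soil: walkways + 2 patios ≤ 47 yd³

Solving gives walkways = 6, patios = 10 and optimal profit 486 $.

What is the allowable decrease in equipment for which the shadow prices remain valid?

Binding constraints: equipment, crew. The basis is B = [[1,2],[2,2]] with det -2.
Per unit decrease in equipment, x* moves by d = (1, -1).
The basis stays optimal until patios reaches 0; allowable decrease = 10 hr.

10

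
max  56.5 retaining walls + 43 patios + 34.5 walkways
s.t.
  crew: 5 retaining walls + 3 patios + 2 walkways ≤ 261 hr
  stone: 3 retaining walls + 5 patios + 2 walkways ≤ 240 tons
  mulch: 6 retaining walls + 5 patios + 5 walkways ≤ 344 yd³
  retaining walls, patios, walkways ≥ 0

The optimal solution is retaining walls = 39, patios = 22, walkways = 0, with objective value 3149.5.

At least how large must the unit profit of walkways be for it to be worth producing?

39.5

Binding: crew and mulch. Non-binding: stone (13 unused).
By complementary slackness, y = 0 for the non-binding constraint.
The binding rows give the dual system: 5·y_crew + 6·y_mulch = 56.5 and 3·y_crew + 5·y_mulch = 43.
This yields shadow prices y_crew = 3.5, y_mulch = 6.5.
walkways enters the basis when its profit ≥ yᵀa₃ = 3.5·2 + 6.5·5 = 39.5.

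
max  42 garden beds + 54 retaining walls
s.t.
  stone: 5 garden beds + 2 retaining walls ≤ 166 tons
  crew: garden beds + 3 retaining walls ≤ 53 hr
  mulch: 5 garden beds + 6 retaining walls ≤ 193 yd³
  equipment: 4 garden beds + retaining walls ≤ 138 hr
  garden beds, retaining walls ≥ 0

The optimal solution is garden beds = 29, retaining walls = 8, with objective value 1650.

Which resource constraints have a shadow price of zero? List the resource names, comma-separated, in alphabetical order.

equipment, stone

stone: 161/166 (slack 5)
crew: 53/53 (binding)
mulch: 193/193 (binding)
equipment: 124/138 (slack 14)
By complementary slackness, a constraint with positive slack has shadow price 0 → equipment, stone.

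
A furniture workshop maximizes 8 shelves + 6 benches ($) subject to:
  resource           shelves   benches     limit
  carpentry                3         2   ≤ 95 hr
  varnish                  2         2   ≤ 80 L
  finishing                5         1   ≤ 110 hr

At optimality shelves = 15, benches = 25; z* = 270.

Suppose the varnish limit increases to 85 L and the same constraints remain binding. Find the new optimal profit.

275

Check each constraint at x*: carpentry 95/95 (tight); varnish 80/80 (tight); finishing 100/110 (slack 10).
Since finishing is not tight, its dual is 0.
Dual feasibility on the basic columns requires 3·y_carpentry + 2·y_varnish = 8, 2·y_carpentry + 2·y_varnish = 6.
This yields shadow prices y_carpentry = 2, y_varnish = 1.
Δz = y_varnish·Δb = 1 × (5) = 5, so new z* = 270 + 5 = 275.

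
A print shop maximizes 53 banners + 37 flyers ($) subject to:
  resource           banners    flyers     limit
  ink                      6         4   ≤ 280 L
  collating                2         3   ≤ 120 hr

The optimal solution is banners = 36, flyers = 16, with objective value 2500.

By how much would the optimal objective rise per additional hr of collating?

1

At the optimum: ink uses 280 of 280 (binding); collating uses 120 of 120 (binding).
Dual feasibility on the basic columns requires 6·y_ink + 2·y_collating = 53, 4·y_ink + 3·y_collating = 37.
→ y_ink = 8.5 and y_collating = 1.
Shadow price of collating = 1.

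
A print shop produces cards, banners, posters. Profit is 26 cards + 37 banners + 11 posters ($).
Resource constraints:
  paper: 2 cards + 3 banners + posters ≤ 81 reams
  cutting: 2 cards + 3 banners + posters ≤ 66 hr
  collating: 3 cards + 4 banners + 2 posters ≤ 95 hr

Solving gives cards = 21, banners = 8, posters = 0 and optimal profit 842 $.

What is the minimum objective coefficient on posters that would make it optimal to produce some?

Check each constraint at x*: paper 66/81 (slack 15); cutting 66/66 (tight); collating 95/95 (tight).
Since paper is not tight, its dual is 0.
Dual feasibility on the basic columns requires 2·y_cutting + 3·y_collating = 26, 3·y_cutting + 4·y_collating = 37.
→ y_cutting = 7 and y_collating = 4.
posters enters the basis when its profit ≥ yᵀa₃ = 7·1 + 4·2 = 15.

15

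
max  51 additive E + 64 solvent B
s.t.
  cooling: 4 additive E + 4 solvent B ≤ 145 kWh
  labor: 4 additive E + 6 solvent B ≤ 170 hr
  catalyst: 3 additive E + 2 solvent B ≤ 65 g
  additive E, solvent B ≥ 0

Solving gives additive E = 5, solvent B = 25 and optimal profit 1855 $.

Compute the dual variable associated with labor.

At the optimum: cooling uses 120 of 145 (slack = 25); labor uses 170 of 170 (binding); catalyst uses 65 of 65 (binding).
Slack constraints have shadow price 0 (complementary slackness).
From A_Bᵀ y = c: 4·y_labor + 3·y_catalyst = 51; 6·y_labor + 2·y_catalyst = 64.
Solving: y_labor = 9, y_catalyst = 5.
Shadow price of labor = 9.

9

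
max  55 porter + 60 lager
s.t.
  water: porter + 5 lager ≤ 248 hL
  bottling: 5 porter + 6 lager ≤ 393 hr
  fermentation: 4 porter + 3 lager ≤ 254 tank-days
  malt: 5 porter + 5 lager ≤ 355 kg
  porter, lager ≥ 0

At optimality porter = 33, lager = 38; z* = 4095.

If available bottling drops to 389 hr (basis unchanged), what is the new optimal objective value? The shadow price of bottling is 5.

4075

Δb = -4, so new z* = 4095 + (5)·(-4) = 4095 − 20 = 4075.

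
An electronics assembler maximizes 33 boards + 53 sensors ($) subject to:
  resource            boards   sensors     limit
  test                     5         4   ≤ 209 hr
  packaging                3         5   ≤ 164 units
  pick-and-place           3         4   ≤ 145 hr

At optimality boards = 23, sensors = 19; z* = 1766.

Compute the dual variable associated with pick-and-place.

Binding: packaging and pick-and-place. Non-binding: test (18 unused).
Since test is not tight, its dual is 0.
Dual feasibility on the basic columns requires 3·y_packaging + 3·y_pick-and-place = 33, 5·y_packaging + 4·y_pick-and-place = 53.
Solving: y_packaging = 9, y_pick-and-place = 2.
Shadow price of pick-and-place = 2.

2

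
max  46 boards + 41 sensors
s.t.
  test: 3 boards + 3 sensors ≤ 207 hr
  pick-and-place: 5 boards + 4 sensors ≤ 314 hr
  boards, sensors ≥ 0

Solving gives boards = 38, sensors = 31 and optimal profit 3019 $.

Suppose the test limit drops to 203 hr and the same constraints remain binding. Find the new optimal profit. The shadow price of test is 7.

Δb = -4, so new z* = 3019 + (7)·(-4) = 3019 − 28 = 2991.

2991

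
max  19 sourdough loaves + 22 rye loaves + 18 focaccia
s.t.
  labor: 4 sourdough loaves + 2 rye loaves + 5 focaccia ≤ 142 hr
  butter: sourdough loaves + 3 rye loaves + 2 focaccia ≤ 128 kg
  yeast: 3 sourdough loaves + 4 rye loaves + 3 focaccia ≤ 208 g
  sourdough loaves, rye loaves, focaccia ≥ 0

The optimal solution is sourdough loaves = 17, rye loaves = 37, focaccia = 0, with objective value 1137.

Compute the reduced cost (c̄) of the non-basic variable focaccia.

Check each constraint at x*: labor 142/142 (tight); butter 128/128 (tight); yeast 199/208 (slack 9).
By complementary slackness, y = 0 for the non-binding constraint.
From A_Bᵀ y = c: 4·y_labor + 1·y_butter = 19; 2·y_labor + 3·y_butter = 22.
This yields shadow prices y_labor = 3.5, y_butter = 5.
Reduced cost of focaccia: c₃ − yᵀa₃ = 18 − (3.5·5 + 5·2) = 18 − 27.5 = -9.5.

-9.5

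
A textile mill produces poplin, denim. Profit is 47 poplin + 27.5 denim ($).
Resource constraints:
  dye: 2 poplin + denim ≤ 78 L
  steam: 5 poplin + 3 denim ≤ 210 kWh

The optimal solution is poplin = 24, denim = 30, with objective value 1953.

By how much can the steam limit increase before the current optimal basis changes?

24

Binding constraints: dye, steam. The basis is B = [[2,1],[5,3]] with det 1.
Per unit increase in steam, x* moves by d = (-1, 2).
The basis stays optimal until poplin reaches 0; allowable increase = 24 kWh.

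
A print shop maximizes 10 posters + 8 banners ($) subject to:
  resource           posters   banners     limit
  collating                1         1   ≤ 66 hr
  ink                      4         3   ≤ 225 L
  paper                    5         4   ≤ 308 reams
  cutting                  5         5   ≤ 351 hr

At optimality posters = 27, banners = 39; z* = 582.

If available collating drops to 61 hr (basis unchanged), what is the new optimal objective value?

Check each constraint at x*: collating 66/66 (tight); ink 225/225 (tight); paper 291/308 (slack 17); cutting 330/351 (slack 21).
By complementary slackness, y = 0 for the non-binding constraints.
The binding rows give the dual system: 1·y_collating + 4·y_ink = 10 and 1·y_collating + 3·y_ink = 8.
→ y_collating = 2 and y_ink = 2.
Δz = y_collating·Δb = 2 × (-5) = -10, so new z* = 582 − 10 = 572.

572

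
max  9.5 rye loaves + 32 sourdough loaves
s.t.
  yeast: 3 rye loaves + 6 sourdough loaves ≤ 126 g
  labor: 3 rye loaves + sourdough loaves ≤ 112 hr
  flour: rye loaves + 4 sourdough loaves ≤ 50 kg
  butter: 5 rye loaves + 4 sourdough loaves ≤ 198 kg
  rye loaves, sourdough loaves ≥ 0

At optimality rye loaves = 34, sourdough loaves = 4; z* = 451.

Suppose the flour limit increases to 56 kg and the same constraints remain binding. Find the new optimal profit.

490

Binding: yeast and flour. Non-binding: labor (6 unused), butter (12 unused).
By complementary slackness, y = 0 for the non-binding constraints.
From A_Bᵀ y = c: 3·y_yeast + 1·y_flour = 9.5; 6·y_yeast + 4·y_flour = 32.
This yields shadow prices y_yeast = 1, y_flour = 6.5.
Δz = y_flour·Δb = 6.5 × (6) = 39, so new z* = 451 + 39 = 490.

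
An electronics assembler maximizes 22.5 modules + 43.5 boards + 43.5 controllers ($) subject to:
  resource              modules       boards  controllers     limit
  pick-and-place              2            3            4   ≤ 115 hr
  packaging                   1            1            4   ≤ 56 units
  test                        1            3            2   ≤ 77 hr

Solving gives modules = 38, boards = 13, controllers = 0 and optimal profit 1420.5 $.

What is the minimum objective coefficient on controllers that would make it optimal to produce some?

45

At the optimum: pick-and-place uses 115 of 115 (binding); packaging uses 51 of 56 (slack = 5); test uses 77 of 77 (binding).
Since packaging is not tight, its dual is 0.
From A_Bᵀ y = c: 2·y_pick-and-place + 1·y_test = 22.5; 3·y_pick-and-place + 3·y_test = 43.5.
→ y_pick-and-place = 8 and y_test = 6.5.
controllers enters the basis when its profit ≥ yᵀa₃ = 8·4 + 6.5·2 = 45.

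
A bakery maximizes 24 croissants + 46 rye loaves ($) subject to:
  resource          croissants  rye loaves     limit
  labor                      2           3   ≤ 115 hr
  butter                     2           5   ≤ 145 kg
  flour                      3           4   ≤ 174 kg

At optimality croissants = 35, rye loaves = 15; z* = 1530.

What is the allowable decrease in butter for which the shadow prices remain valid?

30

Binding constraints: labor, butter. The basis is B = [[2,3],[2,5]] with det 4.
Per unit decrease in butter, x* moves by d = (0.75, -0.5).
The basis stays optimal until rye loaves reaches 0; allowable decrease = 30 kg.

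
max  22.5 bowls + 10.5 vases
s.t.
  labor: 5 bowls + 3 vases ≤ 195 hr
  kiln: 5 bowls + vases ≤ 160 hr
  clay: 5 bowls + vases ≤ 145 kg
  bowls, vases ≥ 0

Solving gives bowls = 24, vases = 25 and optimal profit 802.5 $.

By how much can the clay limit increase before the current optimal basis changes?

15

Binding constraints: labor, clay. The basis is B = [[5,3],[5,1]] with det -10.
Per unit increase in clay, x* moves by d = (0.3, -0.5).
The basis stays optimal until kiln becomes binding; allowable increase = 15 kg.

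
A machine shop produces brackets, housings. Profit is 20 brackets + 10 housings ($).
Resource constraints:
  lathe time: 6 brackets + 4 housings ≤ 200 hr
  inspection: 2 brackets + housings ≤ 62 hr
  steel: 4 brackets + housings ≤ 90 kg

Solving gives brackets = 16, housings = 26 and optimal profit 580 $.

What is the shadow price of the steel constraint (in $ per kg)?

Check each constraint at x*: lathe time 200/200 (tight); inspection 58/62 (slack 4); steel 90/90 (tight).
By complementary slackness, y = 0 for the non-binding constraint.
From A_Bᵀ y = c: 6·y_lathe time + 4·y_steel = 20; 4·y_lathe time + 1·y_steel = 10.
Solving: y_lathe time = 2, y_steel = 2.
Shadow price of steel = 2.

2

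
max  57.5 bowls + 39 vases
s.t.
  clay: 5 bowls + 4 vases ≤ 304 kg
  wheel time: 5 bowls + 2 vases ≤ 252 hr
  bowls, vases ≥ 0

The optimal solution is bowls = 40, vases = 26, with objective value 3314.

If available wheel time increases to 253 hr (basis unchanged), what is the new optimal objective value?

At the optimum: clay uses 304 of 304 (binding); wheel time uses 252 of 252 (binding).
From A_Bᵀ y = c: 5·y_clay + 5·y_wheel time = 57.5; 4·y_clay + 2·y_wheel time = 39.
This yields shadow prices y_clay = 8, y_wheel time = 3.5.
Δz = y_wheel time·Δb = 3.5 × (1) = 3.5, so new z* = 3314 + 3.5 = 3317.5.

3317.5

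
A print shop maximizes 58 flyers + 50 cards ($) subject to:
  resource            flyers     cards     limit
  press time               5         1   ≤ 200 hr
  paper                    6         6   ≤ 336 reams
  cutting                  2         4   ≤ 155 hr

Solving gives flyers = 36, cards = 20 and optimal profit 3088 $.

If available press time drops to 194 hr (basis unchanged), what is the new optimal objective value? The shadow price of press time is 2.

Δb = -6, so new z* = 3088 + (2)·(-6) = 3088 − 12 = 3076.

3076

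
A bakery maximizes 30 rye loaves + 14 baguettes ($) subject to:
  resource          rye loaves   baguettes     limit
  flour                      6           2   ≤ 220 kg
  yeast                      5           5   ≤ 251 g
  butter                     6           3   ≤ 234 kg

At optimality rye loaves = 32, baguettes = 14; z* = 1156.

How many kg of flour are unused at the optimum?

flour used = 6·32 + 2·14 = 220; slack = 220 − 220 = 0.

0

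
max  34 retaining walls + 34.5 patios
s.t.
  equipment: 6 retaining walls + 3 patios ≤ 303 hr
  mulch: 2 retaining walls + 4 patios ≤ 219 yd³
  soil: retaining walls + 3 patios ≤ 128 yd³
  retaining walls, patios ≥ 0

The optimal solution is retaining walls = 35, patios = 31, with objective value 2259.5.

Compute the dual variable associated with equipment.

4.5

At the optimum: equipment uses 303 of 303 (binding); mulch uses 194 of 219 (slack = 25); soil uses 128 of 128 (binding).
By complementary slackness, y = 0 for the non-binding constraint.
Dual feasibility on the basic columns requires 6·y_equipment + 1·y_soil = 34, 3·y_equipment + 3·y_soil = 34.5.
Solving: y_equipment = 4.5, y_soil = 7.
Shadow price of equipment = 4.5.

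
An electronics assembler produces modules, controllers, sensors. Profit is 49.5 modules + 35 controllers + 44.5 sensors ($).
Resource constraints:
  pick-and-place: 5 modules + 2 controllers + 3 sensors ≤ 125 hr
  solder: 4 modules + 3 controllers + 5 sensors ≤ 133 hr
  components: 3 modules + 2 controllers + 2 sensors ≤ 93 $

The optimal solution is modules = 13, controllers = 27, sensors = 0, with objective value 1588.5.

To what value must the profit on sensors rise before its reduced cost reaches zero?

Binding: solder and components. Non-binding: pick-and-place (6 unused).
By complementary slackness, y = 0 for the non-binding constraint.
Dual feasibility on the basic columns requires 4·y_solder + 3·y_components = 49.5, 3·y_solder + 2·y_components = 35.
This yields shadow prices y_solder = 6, y_components = 8.5.
sensors enters the basis when its profit ≥ yᵀa₃ = 6·5 + 8.5·2 = 47.

47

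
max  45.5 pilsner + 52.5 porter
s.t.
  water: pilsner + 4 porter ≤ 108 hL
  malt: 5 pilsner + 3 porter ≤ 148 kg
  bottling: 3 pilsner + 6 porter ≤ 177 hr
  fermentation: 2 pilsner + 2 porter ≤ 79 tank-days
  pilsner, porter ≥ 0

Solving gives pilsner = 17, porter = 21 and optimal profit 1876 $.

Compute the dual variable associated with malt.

At the optimum: water uses 101 of 108 (slack = 7); malt uses 148 of 148 (binding); bottling uses 177 of 177 (binding); fermentation uses 76 of 79 (slack = 3).
By complementary slackness, y = 0 for the non-binding constraints.
From A_Bᵀ y = c: 5·y_malt + 3·y_bottling = 45.5; 3·y_malt + 6·y_bottling = 52.5.
→ y_malt = 5.5 and y_bottling = 6.
Shadow price of malt = 5.5.

5.5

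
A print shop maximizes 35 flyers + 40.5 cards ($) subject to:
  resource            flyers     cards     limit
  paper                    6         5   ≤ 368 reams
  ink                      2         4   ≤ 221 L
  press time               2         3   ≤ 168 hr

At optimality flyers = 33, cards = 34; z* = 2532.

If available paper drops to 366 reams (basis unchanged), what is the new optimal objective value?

Binding: paper and press time. Non-binding: ink (19 unused).
Since ink is not tight, its dual is 0.
From A_Bᵀ y = c: 6·y_paper + 2·y_press time = 35; 5·y_paper + 3·y_press time = 40.5.
→ y_paper = 3 and y_press time = 8.5.
Δz = y_paper·Δb = 3 × (-2) = -6, so new z* = 2532 − 6 = 2526.

2526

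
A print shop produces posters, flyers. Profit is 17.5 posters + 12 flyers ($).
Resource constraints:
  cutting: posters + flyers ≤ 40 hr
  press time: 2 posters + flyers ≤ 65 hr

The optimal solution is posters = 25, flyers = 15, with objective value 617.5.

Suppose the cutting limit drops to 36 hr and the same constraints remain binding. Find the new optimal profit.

At the optimum: cutting uses 40 of 40 (binding); press time uses 65 of 65 (binding).
From A_Bᵀ y = c: 1·y_cutting + 2·y_press time = 17.5; 1·y_cutting + 1·y_press time = 12.
This yields shadow prices y_cutting = 6.5, y_press time = 5.5.
Δz = y_cutting·Δb = 6.5 × (-4) = -26, so new z* = 617.5 − 26 = 591.5.

591.5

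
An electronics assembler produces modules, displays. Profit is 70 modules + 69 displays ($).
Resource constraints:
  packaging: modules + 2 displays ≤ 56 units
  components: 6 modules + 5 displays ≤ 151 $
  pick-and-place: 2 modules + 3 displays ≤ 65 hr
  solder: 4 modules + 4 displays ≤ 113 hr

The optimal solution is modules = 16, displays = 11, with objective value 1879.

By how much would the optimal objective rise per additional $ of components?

9

Binding: components and pick-and-place. Non-binding: packaging (18 unused), solder (5 unused).
Since packaging, solder are not tight, their duals are 0.
The binding rows give the dual system: 6·y_components + 2·y_pick-and-place = 70 and 5·y_components + 3·y_pick-and-place = 69.
→ y_components = 9 and y_pick-and-place = 8.
Shadow price of components = 9.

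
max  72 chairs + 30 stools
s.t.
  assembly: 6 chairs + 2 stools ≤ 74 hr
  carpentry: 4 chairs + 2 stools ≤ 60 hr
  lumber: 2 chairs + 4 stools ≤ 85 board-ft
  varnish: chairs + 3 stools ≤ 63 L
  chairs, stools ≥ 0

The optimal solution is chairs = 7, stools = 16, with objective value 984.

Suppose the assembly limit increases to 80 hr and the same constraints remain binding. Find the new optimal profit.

Binding: assembly and carpentry. Non-binding: lumber (7 unused), varnish (8 unused).
Since lumber, varnish are not tight, their duals are 0.
From A_Bᵀ y = c: 6·y_assembly + 4·y_carpentry = 72; 2·y_assembly + 2·y_carpentry = 30.
→ y_assembly = 6 and y_carpentry = 9.
Δz = y_assembly·Δb = 6 × (6) = 36, so new z* = 984 + 36 = 1020.

1020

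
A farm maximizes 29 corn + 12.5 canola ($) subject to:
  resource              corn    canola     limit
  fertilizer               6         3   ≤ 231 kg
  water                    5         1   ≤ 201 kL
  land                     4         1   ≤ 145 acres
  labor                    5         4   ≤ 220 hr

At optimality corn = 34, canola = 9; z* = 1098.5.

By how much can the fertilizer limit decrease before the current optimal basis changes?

13.5

Binding constraints: fertilizer, land. The basis is B = [[6,3],[4,1]] with det -6.
Per unit decrease in fertilizer, x* moves by d = (0.1667, -0.6667).
The basis stays optimal until canola reaches 0; allowable decrease = 13.5 kg.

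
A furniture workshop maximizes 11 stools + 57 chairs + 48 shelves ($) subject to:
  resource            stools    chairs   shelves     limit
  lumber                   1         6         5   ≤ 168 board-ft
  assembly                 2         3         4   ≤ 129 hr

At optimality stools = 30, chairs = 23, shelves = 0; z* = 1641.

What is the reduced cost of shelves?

-1

Check each constraint at x*: lumber 168/168 (tight); assembly 129/129 (tight).
Dual feasibility on the basic columns requires 1·y_lumber + 2·y_assembly = 11, 6·y_lumber + 3·y_assembly = 57.
→ y_lumber = 9 and y_assembly = 1.
Reduced cost of shelves: c₃ − yᵀa₃ = 48 − (9·5 + 1·4) = 48 − 49 = -1.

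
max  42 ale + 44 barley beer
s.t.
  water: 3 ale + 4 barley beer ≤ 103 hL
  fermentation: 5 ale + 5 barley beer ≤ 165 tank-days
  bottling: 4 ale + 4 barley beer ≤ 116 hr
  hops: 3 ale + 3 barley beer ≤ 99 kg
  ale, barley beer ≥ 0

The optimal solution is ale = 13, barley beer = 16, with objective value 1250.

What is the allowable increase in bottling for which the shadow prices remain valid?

16

Binding constraints: water, bottling. The basis is B = [[3,4],[4,4]] with det -4.
Per unit increase in bottling, x* moves by d = (1, -0.75).
The basis stays optimal until fermentation becomes binding; allowable increase = 16 hr.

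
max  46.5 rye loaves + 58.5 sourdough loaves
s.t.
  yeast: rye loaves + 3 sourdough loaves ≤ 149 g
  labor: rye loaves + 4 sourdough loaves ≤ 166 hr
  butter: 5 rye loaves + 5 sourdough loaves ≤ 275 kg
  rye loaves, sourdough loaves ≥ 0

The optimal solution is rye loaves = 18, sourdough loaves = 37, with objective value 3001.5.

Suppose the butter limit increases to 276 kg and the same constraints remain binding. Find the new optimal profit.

At the optimum: yeast uses 129 of 149 (slack = 20); labor uses 166 of 166 (binding); butter uses 275 of 275 (binding).
Slack constraints have shadow price 0 (complementary slackness).
Dual feasibility on the basic columns requires 1·y_labor + 5·y_butter = 46.5, 4·y_labor + 5·y_butter = 58.5.
→ y_labor = 4 and y_butter = 8.5.
Δz = y_butter·Δb = 8.5 × (1) = 8.5, so new z* = 3001.5 + 8.5 = 3010.

3010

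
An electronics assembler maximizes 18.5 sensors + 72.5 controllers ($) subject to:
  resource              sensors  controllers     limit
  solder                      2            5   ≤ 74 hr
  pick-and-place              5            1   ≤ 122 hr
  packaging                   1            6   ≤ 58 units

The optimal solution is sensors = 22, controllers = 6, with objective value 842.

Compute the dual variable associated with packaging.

Check each constraint at x*: solder 74/74 (tight); pick-and-place 116/122 (slack 6); packaging 58/58 (tight).
Slack constraints have shadow price 0 (complementary slackness).
The binding rows give the dual system: 2·y_solder + 1·y_packaging = 18.5 and 5·y_solder + 6·y_packaging = 72.5.
→ y_solder = 5.5 and y_packaging = 7.5.
Shadow price of packaging = 7.5.

7.5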